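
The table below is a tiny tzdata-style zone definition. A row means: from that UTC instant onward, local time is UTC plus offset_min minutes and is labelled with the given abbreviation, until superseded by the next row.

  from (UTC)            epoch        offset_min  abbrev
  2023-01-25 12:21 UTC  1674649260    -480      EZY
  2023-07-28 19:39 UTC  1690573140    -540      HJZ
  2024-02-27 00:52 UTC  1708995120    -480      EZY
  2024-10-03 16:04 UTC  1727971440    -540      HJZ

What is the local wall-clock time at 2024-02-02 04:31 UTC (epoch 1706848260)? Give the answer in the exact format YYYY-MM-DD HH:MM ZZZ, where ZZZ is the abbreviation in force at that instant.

2024-02-01 19:31 HJZ

Query: 2024-02-02 04:31 UTC
Rule 2/4 (HJZ, -09:00): 2023-07-28 19:39 UTC ≤ query < 2024-02-27 00:52 UTC
4·60 + 31 - 540 = -269 min
-269 = -1·1440 + 1171; 1171 = 19·60 + 31 → 19:31, 2024-02-02 - 1 day = 2024-02-01
→ 2024-02-01 19:31 HJZ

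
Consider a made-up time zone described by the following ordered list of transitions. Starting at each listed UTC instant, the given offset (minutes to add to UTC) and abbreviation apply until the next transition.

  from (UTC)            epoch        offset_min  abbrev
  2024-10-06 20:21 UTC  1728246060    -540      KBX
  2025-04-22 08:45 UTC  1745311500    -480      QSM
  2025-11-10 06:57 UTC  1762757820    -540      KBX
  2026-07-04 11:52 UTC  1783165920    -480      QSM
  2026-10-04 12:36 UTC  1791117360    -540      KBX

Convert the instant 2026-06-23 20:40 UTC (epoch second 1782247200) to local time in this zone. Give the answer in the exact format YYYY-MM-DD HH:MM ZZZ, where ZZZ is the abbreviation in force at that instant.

Query: 2026-06-23 20:40 UTC
Rule 3/5 (KBX, -09:00): 2025-11-10 06:57 UTC ≤ query < 2026-07-04 11:52 UTC
20·60 + 40 - 540 = 700 min
700 = 0·1440 + 700; 700 = 11·60 + 40 → 11:40, same day
→ 2026-06-23 11:40 KBX

2026-06-23 11:40 KBX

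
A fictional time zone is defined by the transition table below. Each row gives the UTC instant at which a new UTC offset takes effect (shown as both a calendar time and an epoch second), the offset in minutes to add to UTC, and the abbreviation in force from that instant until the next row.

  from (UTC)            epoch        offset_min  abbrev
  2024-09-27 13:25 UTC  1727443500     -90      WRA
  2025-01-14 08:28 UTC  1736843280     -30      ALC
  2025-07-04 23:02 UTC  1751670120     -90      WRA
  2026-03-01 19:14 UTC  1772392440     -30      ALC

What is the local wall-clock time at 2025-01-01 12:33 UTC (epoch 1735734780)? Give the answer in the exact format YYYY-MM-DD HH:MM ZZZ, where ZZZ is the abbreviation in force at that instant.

2025-01-01 11:03 WRA

Query: 2025-01-01 12:33 UTC
Rule 1/4 (WRA, -01:30): 2024-09-27 13:25 UTC ≤ query < 2025-01-14 08:28 UTC
12·60 + 33 - 90 = 663 min
663 = 0·1440 + 663; 663 = 11·60 + 3 → 11:03, same day
→ 2025-01-01 11:03 WRA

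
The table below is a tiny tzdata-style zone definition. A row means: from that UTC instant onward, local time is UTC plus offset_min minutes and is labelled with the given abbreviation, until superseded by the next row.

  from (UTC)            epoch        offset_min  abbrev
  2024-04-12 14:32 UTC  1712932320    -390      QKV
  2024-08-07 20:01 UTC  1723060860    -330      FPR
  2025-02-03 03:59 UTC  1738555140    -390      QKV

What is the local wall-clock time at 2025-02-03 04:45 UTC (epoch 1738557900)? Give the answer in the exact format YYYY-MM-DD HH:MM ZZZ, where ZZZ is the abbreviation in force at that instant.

2025-02-02 22:15 QKV

Query: 2025-02-03 04:45 UTC
Rule 3/3 (QKV, -06:30): 2025-02-03 03:59 UTC ≤ query < +∞
4·60 + 45 - 390 = -105 min
-105 = -1·1440 + 1335; 1335 = 22·60 + 15 → 22:15, 2025-02-03 - 1 day = 2025-02-02
→ 2025-02-02 22:15 QKV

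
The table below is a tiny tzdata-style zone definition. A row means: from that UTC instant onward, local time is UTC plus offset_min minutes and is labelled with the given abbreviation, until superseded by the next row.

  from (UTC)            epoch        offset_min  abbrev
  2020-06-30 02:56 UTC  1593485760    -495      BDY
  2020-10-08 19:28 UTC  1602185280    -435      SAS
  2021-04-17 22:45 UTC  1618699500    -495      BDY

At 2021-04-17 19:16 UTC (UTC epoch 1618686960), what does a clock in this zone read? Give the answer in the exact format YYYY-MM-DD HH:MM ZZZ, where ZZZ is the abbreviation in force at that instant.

Query: 2021-04-17 19:16 UTC
Rule 2/3 (SAS, -07:15): 2020-10-08 19:28 UTC ≤ query < 2021-04-17 22:45 UTC
19·60 + 16 - 435 = 721 min
721 = 0·1440 + 721; 721 = 12·60 + 1 → 12:01, same day
→ 2021-04-17 12:01 SAS

2021-04-17 12:01 SAS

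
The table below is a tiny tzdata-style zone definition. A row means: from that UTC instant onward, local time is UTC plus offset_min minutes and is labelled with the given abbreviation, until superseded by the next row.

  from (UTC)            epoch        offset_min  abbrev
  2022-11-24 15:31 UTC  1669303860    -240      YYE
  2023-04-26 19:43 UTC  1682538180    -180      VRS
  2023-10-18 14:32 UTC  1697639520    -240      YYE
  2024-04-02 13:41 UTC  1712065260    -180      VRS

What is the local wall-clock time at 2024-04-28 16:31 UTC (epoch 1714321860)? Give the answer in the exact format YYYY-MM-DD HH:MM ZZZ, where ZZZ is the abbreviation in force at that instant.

2024-04-28 13:31 VRS

Query: 2024-04-28 16:31 UTC
Rule 4/4 (VRS, -03:00): 2024-04-02 13:41 UTC ≤ query < +∞
16·60 + 31 - 180 = 811 min
811 = 0·1440 + 811; 811 = 13·60 + 31 → 13:31, same day
→ 2024-04-28 13:31 VRS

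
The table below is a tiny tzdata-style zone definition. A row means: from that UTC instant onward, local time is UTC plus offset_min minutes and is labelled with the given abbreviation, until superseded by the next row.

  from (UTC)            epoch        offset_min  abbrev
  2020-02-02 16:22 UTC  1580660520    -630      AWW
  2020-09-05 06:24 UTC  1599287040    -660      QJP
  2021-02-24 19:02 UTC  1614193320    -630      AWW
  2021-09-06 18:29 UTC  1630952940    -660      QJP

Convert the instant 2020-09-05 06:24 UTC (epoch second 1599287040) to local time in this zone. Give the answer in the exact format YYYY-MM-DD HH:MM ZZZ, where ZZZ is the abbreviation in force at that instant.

Query: 2020-09-05 06:24 UTC
Rule 2/4 (QJP, -11:00): 2020-09-05 06:24 UTC ≤ query < 2021-02-24 19:02 UTC
6·60 + 24 - 660 = -276 min
-276 = -1·1440 + 1164; 1164 = 19·60 + 24 → 19:24, 2020-09-05 - 1 day = 2020-09-04
→ 2020-09-04 19:24 QJP

2020-09-04 19:24 QJP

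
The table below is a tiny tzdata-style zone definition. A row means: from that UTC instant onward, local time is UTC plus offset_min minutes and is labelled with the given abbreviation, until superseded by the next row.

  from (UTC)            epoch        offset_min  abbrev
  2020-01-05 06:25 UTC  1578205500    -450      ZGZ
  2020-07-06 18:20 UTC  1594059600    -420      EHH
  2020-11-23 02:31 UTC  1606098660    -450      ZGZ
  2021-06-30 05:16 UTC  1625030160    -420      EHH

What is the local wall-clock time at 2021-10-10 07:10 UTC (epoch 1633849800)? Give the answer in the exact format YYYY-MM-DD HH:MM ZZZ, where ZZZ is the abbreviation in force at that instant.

Query: 2021-10-10 07:10 UTC
Rule 4/4 (EHH, -07:00): 2021-06-30 05:16 UTC ≤ query < +∞
7·60 + 10 - 420 = 10 min
10 = 0·1440 + 10; 10 = 0·60 + 10 → 00:10, same day
→ 2021-10-10 00:10 EHH

2021-10-10 00:10 EHH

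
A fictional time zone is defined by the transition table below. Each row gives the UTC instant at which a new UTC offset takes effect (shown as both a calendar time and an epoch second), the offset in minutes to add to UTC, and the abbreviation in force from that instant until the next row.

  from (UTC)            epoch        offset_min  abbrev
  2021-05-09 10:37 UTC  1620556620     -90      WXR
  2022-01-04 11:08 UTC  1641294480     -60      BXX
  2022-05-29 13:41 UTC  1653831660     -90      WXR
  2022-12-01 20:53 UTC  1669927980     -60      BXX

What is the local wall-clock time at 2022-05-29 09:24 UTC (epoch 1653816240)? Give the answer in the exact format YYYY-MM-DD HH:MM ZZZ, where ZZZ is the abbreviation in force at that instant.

2022-05-29 08:24 BXX

Query: 2022-05-29 09:24 UTC
Rule 2/4 (BXX, -01:00): 2022-01-04 11:08 UTC ≤ query < 2022-05-29 13:41 UTC
9·60 + 24 - 60 = 504 min
504 = 0·1440 + 504; 504 = 8·60 + 24 → 08:24, same day
→ 2022-05-29 08:24 BXX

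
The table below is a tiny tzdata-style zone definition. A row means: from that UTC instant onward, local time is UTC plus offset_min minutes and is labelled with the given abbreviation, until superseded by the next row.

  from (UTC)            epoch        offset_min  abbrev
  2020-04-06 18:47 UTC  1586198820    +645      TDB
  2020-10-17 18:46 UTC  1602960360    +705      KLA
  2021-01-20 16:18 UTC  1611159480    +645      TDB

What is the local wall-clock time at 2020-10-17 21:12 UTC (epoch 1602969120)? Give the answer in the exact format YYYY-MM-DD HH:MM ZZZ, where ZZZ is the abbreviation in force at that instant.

Query: 2020-10-17 21:12 UTC
Rule 2/3 (KLA, +11:45): 2020-10-17 18:46 UTC ≤ query < 2021-01-20 16:18 UTC
21·60 + 12 + 705 = 1977 min
1977 = 1·1440 + 537; 537 = 8·60 + 57 → 08:57, 2020-10-17 + 1 day = 2020-10-18
→ 2020-10-18 08:57 KLA

2020-10-18 08:57 KLA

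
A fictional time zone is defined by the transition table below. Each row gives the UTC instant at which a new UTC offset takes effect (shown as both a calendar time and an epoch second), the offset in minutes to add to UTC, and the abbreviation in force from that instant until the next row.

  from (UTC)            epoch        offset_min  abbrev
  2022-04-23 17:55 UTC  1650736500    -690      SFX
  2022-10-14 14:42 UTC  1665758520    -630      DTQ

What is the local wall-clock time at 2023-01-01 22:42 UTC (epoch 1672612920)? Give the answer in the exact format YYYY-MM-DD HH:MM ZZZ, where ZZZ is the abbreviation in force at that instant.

2023-01-01 12:12 DTQ

Query: 2023-01-01 22:42 UTC
Rule 2/2 (DTQ, -10:30): 2022-10-14 14:42 UTC ≤ query < +∞
22·60 + 42 - 630 = 732 min
732 = 0·1440 + 732; 732 = 12·60 + 12 → 12:12, same day
→ 2023-01-01 12:12 DTQ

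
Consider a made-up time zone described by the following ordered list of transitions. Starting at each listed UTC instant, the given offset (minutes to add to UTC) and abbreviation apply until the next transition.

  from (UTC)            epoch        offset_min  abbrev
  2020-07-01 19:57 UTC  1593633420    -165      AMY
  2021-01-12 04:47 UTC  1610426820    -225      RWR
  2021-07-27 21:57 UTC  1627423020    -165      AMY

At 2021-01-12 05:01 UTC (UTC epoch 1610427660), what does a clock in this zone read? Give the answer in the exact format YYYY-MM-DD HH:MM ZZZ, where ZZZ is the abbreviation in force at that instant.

2021-01-12 01:16 RWR

Query: 2021-01-12 05:01 UTC
Rule 2/3 (RWR, -03:45): 2021-01-12 04:47 UTC ≤ query < 2021-07-27 21:57 UTC
5·60 + 1 - 225 = 76 min
76 = 0·1440 + 76; 76 = 1·60 + 16 → 01:16, same day
→ 2021-01-12 01:16 RWR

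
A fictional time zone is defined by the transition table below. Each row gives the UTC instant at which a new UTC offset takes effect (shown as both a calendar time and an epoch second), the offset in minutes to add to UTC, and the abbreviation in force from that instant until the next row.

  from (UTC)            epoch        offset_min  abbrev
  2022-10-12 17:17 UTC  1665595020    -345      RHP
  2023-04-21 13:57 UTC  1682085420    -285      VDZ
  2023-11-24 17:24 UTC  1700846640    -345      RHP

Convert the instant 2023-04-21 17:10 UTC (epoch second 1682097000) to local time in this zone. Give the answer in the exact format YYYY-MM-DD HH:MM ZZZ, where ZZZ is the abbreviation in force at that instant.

Query: 2023-04-21 17:10 UTC
Rule 2/3 (VDZ, -04:45): 2023-04-21 13:57 UTC ≤ query < 2023-11-24 17:24 UTC
17·60 + 10 - 285 = 745 min
745 = 0·1440 + 745; 745 = 12·60 + 25 → 12:25, same day
→ 2023-04-21 12:25 VDZ

2023-04-21 12:25 VDZ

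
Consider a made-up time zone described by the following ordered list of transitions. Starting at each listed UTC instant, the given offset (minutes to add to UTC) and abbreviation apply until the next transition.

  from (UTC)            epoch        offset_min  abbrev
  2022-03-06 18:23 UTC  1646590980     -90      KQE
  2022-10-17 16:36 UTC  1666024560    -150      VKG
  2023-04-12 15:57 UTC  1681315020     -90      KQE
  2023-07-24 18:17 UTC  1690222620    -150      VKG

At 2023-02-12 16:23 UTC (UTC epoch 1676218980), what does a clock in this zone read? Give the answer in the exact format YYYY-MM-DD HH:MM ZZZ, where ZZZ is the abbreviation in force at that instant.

Query: 2023-02-12 16:23 UTC
Rule 2/4 (VKG, -02:30): 2022-10-17 16:36 UTC ≤ query < 2023-04-12 15:57 UTC
16·60 + 23 - 150 = 833 min
833 = 0·1440 + 833; 833 = 13·60 + 53 → 13:53, same day
→ 2023-02-12 13:53 VKG

2023-02-12 13:53 VKG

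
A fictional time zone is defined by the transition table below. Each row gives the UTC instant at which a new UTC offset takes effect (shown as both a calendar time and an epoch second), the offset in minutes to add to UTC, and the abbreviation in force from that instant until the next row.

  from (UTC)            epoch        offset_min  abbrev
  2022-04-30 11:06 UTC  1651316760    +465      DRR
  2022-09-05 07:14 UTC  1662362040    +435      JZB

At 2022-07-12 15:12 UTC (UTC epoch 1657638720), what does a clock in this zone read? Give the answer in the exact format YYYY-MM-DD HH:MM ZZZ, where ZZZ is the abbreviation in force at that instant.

Query: 2022-07-12 15:12 UTC
Rule 1/2 (DRR, +07:45): 2022-04-30 11:06 UTC ≤ query < 2022-09-05 07:14 UTC
15·60 + 12 + 465 = 1377 min
1377 = 0·1440 + 1377; 1377 = 22·60 + 57 → 22:57, same day
→ 2022-07-12 22:57 DRR

2022-07-12 22:57 DRR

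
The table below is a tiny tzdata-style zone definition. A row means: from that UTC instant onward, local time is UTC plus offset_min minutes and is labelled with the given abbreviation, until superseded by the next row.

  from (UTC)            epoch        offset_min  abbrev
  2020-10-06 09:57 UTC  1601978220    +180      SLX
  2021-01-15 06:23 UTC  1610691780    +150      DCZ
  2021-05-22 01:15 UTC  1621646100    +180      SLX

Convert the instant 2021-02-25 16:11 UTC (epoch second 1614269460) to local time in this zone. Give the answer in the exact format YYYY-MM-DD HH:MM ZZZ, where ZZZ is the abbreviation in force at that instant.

Query: 2021-02-25 16:11 UTC
Rule 2/3 (DCZ, +02:30): 2021-01-15 06:23 UTC ≤ query < 2021-05-22 01:15 UTC
16·60 + 11 + 150 = 1121 min
1121 = 0·1440 + 1121; 1121 = 18·60 + 41 → 18:41, same day
→ 2021-02-25 18:41 DCZ

2021-02-25 18:41 DCZ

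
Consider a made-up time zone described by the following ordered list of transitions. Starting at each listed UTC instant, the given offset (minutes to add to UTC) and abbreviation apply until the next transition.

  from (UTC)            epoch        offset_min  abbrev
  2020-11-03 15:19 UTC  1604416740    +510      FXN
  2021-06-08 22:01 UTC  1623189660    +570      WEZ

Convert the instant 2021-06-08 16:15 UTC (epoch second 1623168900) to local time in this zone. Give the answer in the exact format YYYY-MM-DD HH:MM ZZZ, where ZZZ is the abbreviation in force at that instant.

Query: 2021-06-08 16:15 UTC
Rule 1/2 (FXN, +08:30): 2020-11-03 15:19 UTC ≤ query < 2021-06-08 22:01 UTC
16·60 + 15 + 510 = 1485 min
1485 = 1·1440 + 45; 45 = 0·60 + 45 → 00:45, 2021-06-08 + 1 day = 2021-06-09
→ 2021-06-09 00:45 FXN

2021-06-09 00:45 FXN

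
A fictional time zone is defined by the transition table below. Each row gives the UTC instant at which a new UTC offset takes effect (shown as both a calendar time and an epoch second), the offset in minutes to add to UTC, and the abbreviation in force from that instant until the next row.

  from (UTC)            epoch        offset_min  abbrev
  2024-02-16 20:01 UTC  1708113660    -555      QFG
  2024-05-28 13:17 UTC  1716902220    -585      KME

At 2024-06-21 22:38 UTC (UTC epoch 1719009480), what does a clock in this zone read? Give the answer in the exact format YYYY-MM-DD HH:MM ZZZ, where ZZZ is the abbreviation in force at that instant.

2024-06-21 12:53 KME

Query: 2024-06-21 22:38 UTC
Rule 2/2 (KME, -09:45): 2024-05-28 13:17 UTC ≤ query < +∞
22·60 + 38 - 585 = 773 min
773 = 0·1440 + 773; 773 = 12·60 + 53 → 12:53, same day
→ 2024-06-21 12:53 KME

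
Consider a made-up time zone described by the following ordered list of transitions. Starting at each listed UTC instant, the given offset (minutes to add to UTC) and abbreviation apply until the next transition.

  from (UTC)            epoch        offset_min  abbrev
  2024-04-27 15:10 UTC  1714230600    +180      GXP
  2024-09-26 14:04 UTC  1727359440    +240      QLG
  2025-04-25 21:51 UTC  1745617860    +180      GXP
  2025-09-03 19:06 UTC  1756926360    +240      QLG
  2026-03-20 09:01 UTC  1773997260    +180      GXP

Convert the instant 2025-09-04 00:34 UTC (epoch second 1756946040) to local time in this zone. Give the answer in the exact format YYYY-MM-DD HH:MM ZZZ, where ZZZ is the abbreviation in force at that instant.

2025-09-04 04:34 QLG

Query: 2025-09-04 00:34 UTC
Rule 4/5 (QLG, +04:00): 2025-09-03 19:06 UTC ≤ query < 2026-03-20 09:01 UTC
0·60 + 34 + 240 = 274 min
274 = 0·1440 + 274; 274 = 4·60 + 34 → 04:34, same day
→ 2025-09-04 04:34 QLG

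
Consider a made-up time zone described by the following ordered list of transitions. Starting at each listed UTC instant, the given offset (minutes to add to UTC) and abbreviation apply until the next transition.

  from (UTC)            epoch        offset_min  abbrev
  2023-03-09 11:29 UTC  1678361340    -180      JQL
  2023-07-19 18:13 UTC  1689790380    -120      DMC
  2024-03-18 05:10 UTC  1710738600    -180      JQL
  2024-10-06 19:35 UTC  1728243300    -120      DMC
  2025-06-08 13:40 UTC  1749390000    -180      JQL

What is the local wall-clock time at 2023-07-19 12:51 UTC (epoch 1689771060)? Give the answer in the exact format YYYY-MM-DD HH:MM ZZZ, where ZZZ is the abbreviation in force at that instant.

2023-07-19 09:51 JQL

Query: 2023-07-19 12:51 UTC
Rule 1/5 (JQL, -03:00): 2023-03-09 11:29 UTC ≤ query < 2023-07-19 18:13 UTC
12·60 + 51 - 180 = 591 min
591 = 0·1440 + 591; 591 = 9·60 + 51 → 09:51, same day
→ 2023-07-19 09:51 JQL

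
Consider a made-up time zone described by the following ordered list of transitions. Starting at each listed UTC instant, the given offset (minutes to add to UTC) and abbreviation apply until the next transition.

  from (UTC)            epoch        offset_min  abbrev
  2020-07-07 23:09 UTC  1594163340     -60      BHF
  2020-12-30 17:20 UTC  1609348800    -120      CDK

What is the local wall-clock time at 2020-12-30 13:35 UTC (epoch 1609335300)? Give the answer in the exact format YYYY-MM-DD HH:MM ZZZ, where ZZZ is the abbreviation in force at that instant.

2020-12-30 12:35 BHF

Query: 2020-12-30 13:35 UTC
Rule 1/2 (BHF, -01:00): 2020-07-07 23:09 UTC ≤ query < 2020-12-30 17:20 UTC
13·60 + 35 - 60 = 755 min
755 = 0·1440 + 755; 755 = 12·60 + 35 → 12:35, same day
→ 2020-12-30 12:35 BHF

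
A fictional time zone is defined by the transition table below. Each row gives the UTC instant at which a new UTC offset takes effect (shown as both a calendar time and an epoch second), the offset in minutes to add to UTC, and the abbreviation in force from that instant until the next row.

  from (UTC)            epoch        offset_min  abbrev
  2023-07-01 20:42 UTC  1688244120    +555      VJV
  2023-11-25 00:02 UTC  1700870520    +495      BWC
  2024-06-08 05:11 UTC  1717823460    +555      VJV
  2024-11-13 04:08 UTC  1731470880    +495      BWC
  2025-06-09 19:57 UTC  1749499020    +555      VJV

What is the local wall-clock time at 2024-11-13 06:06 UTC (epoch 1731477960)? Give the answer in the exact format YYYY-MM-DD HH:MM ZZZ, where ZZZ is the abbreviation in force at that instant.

2024-11-13 14:21 BWC

Query: 2024-11-13 06:06 UTC
Rule 4/5 (BWC, +08:15): 2024-11-13 04:08 UTC ≤ query < 2025-06-09 19:57 UTC
6·60 + 6 + 495 = 861 min
861 = 0·1440 + 861; 861 = 14·60 + 21 → 14:21, same day
→ 2024-11-13 14:21 BWC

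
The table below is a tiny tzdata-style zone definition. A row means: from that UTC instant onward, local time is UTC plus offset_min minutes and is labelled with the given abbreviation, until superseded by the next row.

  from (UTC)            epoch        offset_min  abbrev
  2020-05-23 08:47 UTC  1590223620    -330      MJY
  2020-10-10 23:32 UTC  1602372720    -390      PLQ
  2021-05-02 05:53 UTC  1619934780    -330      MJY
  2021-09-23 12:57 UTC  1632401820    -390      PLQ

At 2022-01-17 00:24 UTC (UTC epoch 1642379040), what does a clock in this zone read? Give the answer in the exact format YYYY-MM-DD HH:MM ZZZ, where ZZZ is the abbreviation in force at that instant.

Query: 2022-01-17 00:24 UTC
Rule 4/4 (PLQ, -06:30): 2021-09-23 12:57 UTC ≤ query < +∞
0·60 + 24 - 390 = -366 min
-366 = -1·1440 + 1074; 1074 = 17·60 + 54 → 17:54, 2022-01-17 - 1 day = 2022-01-16
→ 2022-01-16 17:54 PLQ

2022-01-16 17:54 PLQ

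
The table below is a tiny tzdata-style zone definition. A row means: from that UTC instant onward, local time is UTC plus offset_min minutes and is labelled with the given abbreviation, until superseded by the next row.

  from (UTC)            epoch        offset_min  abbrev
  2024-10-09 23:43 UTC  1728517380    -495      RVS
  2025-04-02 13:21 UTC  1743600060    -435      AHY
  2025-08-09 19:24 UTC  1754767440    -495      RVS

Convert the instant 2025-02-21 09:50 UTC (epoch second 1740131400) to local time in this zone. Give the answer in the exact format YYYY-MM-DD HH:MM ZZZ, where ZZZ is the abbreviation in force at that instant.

Query: 2025-02-21 09:50 UTC
Rule 1/3 (RVS, -08:15): 2024-10-09 23:43 UTC ≤ query < 2025-04-02 13:21 UTC
9·60 + 50 - 495 = 95 min
95 = 0·1440 + 95; 95 = 1·60 + 35 → 01:35, same day
→ 2025-02-21 01:35 RVS

2025-02-21 01:35 RVS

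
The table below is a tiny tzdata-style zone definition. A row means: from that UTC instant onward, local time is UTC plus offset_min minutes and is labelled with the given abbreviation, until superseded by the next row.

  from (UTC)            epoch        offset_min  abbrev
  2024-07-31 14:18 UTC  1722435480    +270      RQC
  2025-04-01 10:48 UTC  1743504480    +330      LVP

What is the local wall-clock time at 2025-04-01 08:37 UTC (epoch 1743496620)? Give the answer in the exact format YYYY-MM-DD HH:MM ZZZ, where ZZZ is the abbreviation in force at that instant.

Query: 2025-04-01 08:37 UTC
Rule 1/2 (RQC, +04:30): 2024-07-31 14:18 UTC ≤ query < 2025-04-01 10:48 UTC
8·60 + 37 + 270 = 787 min
787 = 0·1440 + 787; 787 = 13·60 + 7 → 13:07, same day
→ 2025-04-01 13:07 RQC

2025-04-01 13:07 RQC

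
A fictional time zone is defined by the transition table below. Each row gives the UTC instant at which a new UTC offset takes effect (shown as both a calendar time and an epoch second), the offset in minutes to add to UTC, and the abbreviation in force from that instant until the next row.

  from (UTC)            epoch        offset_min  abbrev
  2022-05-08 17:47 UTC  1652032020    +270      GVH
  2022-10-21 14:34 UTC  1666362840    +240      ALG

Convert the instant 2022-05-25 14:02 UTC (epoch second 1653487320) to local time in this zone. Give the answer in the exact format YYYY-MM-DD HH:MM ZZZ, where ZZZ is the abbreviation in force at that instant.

2022-05-25 18:32 GVH

Query: 2022-05-25 14:02 UTC
Rule 1/2 (GVH, +04:30): 2022-05-08 17:47 UTC ≤ query < 2022-10-21 14:34 UTC
14·60 + 2 + 270 = 1112 min
1112 = 0·1440 + 1112; 1112 = 18·60 + 32 → 18:32, same day
→ 2022-05-25 18:32 GVH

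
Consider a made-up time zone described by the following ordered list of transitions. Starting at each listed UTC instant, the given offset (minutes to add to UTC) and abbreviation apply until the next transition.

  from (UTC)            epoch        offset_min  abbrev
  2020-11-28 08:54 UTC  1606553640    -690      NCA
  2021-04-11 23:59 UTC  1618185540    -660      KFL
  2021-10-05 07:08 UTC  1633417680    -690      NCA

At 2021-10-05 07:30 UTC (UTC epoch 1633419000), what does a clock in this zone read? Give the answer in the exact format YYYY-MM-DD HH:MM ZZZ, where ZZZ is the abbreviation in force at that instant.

Query: 2021-10-05 07:30 UTC
Rule 3/3 (NCA, -11:30): 2021-10-05 07:08 UTC ≤ query < +∞
7·60 + 30 - 690 = -240 min
-240 = -1·1440 + 1200; 1200 = 20·60 + 0 → 20:00, 2021-10-05 - 1 day = 2021-10-04
→ 2021-10-04 20:00 NCA

2021-10-04 20:00 NCA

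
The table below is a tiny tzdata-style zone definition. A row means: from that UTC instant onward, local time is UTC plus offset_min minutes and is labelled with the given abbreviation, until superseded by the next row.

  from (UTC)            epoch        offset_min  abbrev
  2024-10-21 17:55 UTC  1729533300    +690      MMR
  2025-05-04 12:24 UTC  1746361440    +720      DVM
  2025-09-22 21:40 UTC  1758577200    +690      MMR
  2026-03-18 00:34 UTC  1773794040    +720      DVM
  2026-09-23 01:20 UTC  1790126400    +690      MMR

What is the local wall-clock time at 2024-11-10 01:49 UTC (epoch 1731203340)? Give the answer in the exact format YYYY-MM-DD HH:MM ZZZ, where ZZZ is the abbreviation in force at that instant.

Query: 2024-11-10 01:49 UTC
Rule 1/5 (MMR, +11:30): 2024-10-21 17:55 UTC ≤ query < 2025-05-04 12:24 UTC
1·60 + 49 + 690 = 799 min
799 = 0·1440 + 799; 799 = 13·60 + 19 → 13:19, same day
→ 2024-11-10 13:19 MMR

2024-11-10 13:19 MMR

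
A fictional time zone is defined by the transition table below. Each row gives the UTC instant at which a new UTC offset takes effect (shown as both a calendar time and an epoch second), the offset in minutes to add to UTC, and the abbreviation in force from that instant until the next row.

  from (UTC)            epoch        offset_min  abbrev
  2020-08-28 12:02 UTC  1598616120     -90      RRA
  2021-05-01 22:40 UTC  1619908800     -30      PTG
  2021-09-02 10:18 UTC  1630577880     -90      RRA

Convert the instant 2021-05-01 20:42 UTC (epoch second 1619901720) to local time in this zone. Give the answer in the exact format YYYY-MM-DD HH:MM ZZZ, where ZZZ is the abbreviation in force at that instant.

2021-05-01 19:12 RRA

Query: 2021-05-01 20:42 UTC
Rule 1/3 (RRA, -01:30): 2020-08-28 12:02 UTC ≤ query < 2021-05-01 22:40 UTC
20·60 + 42 - 90 = 1152 min
1152 = 0·1440 + 1152; 1152 = 19·60 + 12 → 19:12, same day
→ 2021-05-01 19:12 RRA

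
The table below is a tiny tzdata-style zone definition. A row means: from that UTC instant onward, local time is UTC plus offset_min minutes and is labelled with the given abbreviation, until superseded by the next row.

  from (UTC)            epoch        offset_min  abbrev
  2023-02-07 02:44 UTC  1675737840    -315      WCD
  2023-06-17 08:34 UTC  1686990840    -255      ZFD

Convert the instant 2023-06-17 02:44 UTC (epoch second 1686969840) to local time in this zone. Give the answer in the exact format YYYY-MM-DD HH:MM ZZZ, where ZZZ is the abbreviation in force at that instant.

Query: 2023-06-17 02:44 UTC
Rule 1/2 (WCD, -05:15): 2023-02-07 02:44 UTC ≤ query < 2023-06-17 08:34 UTC
2·60 + 44 - 315 = -151 min
-151 = -1·1440 + 1289; 1289 = 21·60 + 29 → 21:29, 2023-06-17 - 1 day = 2023-06-16
→ 2023-06-16 21:29 WCD

2023-06-16 21:29 WCD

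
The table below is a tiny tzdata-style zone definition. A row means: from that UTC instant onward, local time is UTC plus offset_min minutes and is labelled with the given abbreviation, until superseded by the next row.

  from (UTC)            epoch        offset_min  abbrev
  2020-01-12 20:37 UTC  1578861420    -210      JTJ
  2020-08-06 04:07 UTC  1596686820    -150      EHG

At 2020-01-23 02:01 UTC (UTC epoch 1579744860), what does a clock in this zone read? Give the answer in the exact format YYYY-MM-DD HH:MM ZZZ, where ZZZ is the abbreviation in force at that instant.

2020-01-22 22:31 JTJ

Query: 2020-01-23 02:01 UTC
Rule 1/2 (JTJ, -03:30): 2020-01-12 20:37 UTC ≤ query < 2020-08-06 04:07 UTC
2·60 + 1 - 210 = -89 min
-89 = -1·1440 + 1351; 1351 = 22·60 + 31 → 22:31, 2020-01-23 - 1 day = 2020-01-22
→ 2020-01-22 22:31 JTJ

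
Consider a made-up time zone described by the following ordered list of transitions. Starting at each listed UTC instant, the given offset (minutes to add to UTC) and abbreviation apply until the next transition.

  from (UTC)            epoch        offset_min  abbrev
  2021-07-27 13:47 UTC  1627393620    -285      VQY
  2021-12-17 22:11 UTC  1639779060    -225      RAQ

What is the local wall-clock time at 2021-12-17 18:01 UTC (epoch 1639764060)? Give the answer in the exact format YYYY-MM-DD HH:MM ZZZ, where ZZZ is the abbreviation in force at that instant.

2021-12-17 13:16 VQY

Query: 2021-12-17 18:01 UTC
Rule 1/2 (VQY, -04:45): 2021-07-27 13:47 UTC ≤ query < 2021-12-17 22:11 UTC
18·60 + 1 - 285 = 796 min
796 = 0·1440 + 796; 796 = 13·60 + 16 → 13:16, same day
→ 2021-12-17 13:16 VQY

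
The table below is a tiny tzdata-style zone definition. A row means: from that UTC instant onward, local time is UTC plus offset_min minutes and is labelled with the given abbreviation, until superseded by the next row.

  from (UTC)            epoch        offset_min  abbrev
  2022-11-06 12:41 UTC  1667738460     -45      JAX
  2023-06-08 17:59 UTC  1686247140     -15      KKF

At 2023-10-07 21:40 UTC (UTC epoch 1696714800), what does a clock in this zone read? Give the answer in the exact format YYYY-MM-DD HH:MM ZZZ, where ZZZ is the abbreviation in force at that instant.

Query: 2023-10-07 21:40 UTC
Rule 2/2 (KKF, -00:15): 2023-06-08 17:59 UTC ≤ query < +∞
21·60 + 40 - 15 = 1285 min
1285 = 0·1440 + 1285; 1285 = 21·60 + 25 → 21:25, same day
→ 2023-10-07 21:25 KKF

2023-10-07 21:25 KKF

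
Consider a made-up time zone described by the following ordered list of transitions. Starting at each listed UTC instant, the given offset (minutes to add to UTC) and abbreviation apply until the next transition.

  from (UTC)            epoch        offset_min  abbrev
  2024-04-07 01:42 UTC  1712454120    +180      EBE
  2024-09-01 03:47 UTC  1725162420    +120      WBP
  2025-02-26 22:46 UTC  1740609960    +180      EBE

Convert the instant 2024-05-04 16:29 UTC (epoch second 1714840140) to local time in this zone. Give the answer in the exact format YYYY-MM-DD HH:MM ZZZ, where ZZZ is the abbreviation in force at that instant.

Query: 2024-05-04 16:29 UTC
Rule 1/3 (EBE, +03:00): 2024-04-07 01:42 UTC ≤ query < 2024-09-01 03:47 UTC
16·60 + 29 + 180 = 1169 min
1169 = 0·1440 + 1169; 1169 = 19·60 + 29 → 19:29, same day
→ 2024-05-04 19:29 EBE

2024-05-04 19:29 EBE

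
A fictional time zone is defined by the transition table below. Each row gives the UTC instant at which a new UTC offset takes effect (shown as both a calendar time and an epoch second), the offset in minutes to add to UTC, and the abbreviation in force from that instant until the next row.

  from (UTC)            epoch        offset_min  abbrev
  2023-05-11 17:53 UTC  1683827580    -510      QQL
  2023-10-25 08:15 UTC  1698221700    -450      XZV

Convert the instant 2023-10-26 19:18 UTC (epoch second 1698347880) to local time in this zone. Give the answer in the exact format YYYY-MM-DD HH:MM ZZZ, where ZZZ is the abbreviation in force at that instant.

Query: 2023-10-26 19:18 UTC
Rule 2/2 (XZV, -07:30): 2023-10-25 08:15 UTC ≤ query < +∞
19·60 + 18 - 450 = 708 min
708 = 0·1440 + 708; 708 = 11·60 + 48 → 11:48, same day
→ 2023-10-26 11:48 XZV

2023-10-26 11:48 XZV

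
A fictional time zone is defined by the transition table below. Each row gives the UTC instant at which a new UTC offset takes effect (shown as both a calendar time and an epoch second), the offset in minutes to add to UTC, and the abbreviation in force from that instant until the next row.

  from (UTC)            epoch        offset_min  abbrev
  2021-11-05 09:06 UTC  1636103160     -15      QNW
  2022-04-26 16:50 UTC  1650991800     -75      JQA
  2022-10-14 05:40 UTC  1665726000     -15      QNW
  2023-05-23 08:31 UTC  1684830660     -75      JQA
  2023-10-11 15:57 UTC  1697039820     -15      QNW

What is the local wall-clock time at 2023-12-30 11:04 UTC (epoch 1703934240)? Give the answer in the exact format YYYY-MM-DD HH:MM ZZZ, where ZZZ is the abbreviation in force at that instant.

2023-12-30 10:49 QNW

Query: 2023-12-30 11:04 UTC
Rule 5/5 (QNW, -00:15): 2023-10-11 15:57 UTC ≤ query < +∞
11·60 + 4 - 15 = 649 min
649 = 0·1440 + 649; 649 = 10·60 + 49 → 10:49, same day
→ 2023-12-30 10:49 QNW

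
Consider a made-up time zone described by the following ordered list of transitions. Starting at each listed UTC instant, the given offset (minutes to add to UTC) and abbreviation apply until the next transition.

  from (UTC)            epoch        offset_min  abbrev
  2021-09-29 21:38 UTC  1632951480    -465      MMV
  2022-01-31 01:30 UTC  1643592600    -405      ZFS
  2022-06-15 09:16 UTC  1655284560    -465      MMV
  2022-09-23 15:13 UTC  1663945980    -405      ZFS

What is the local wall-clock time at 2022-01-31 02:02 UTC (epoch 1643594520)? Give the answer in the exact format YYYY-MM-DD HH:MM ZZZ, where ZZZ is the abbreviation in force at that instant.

2022-01-30 19:17 ZFS

Query: 2022-01-31 02:02 UTC
Rule 2/4 (ZFS, -06:45): 2022-01-31 01:30 UTC ≤ query < 2022-06-15 09:16 UTC
2·60 + 2 - 405 = -283 min
-283 = -1·1440 + 1157; 1157 = 19·60 + 17 → 19:17, 2022-01-31 - 1 day = 2022-01-30
→ 2022-01-30 19:17 ZFS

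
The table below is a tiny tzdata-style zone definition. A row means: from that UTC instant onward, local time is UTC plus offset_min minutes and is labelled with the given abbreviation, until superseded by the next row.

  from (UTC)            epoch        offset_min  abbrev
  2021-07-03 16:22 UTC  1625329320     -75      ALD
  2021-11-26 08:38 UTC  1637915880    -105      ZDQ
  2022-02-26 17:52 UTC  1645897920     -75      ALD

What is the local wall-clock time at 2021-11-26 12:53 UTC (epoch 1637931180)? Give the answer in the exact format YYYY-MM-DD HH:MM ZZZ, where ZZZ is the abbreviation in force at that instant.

Query: 2021-11-26 12:53 UTC
Rule 2/3 (ZDQ, -01:45): 2021-11-26 08:38 UTC ≤ query < 2022-02-26 17:52 UTC
12·60 + 53 - 105 = 668 min
668 = 0·1440 + 668; 668 = 11·60 + 8 → 11:08, same day
→ 2021-11-26 11:08 ZDQ

2021-11-26 11:08 ZDQ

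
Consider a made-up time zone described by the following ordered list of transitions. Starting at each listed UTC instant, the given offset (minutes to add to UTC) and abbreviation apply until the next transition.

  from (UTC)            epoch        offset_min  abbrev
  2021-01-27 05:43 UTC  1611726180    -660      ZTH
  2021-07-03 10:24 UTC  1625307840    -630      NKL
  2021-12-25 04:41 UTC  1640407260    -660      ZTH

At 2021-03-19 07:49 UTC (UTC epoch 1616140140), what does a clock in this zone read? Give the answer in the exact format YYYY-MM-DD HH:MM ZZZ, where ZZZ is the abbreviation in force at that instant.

Query: 2021-03-19 07:49 UTC
Rule 1/3 (ZTH, -11:00): 2021-01-27 05:43 UTC ≤ query < 2021-07-03 10:24 UTC
7·60 + 49 - 660 = -191 min
-191 = -1·1440 + 1249; 1249 = 20·60 + 49 → 20:49, 2021-03-19 - 1 day = 2021-03-18
→ 2021-03-18 20:49 ZTH

2021-03-18 20:49 ZTH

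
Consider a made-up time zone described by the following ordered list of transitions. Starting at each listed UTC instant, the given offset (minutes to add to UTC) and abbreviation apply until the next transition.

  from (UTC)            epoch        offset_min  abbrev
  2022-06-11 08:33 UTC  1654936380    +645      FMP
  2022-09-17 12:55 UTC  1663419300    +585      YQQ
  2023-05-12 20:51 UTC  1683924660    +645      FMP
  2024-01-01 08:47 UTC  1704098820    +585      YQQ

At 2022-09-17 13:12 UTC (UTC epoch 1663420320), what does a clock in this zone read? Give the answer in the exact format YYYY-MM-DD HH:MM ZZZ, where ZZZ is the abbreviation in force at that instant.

Query: 2022-09-17 13:12 UTC
Rule 2/4 (YQQ, +09:45): 2022-09-17 12:55 UTC ≤ query < 2023-05-12 20:51 UTC
13·60 + 12 + 585 = 1377 min
1377 = 0·1440 + 1377; 1377 = 22·60 + 57 → 22:57, same day
→ 2022-09-17 22:57 YQQ

2022-09-17 22:57 YQQ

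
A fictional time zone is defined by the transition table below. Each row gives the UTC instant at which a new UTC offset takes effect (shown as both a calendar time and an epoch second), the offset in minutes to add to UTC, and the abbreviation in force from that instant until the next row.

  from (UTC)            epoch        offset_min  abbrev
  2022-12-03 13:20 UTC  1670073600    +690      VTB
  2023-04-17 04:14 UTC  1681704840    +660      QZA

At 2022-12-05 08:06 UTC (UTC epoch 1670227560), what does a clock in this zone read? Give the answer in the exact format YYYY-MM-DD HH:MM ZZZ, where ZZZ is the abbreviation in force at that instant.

2022-12-05 19:36 VTB

Query: 2022-12-05 08:06 UTC
Rule 1/2 (VTB, +11:30): 2022-12-03 13:20 UTC ≤ query < 2023-04-17 04:14 UTC
8·60 + 6 + 690 = 1176 min
1176 = 0·1440 + 1176; 1176 = 19·60 + 36 → 19:36, same day
→ 2022-12-05 19:36 VTB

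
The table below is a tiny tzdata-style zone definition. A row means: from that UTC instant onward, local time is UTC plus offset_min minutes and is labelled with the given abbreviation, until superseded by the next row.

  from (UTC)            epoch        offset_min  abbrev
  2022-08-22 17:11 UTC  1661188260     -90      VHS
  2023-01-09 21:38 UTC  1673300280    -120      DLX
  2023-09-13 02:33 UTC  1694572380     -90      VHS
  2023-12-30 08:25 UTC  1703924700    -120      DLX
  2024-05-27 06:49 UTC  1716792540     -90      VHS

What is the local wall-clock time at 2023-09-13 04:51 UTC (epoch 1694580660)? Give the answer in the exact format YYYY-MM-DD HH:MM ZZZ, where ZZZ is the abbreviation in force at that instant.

2023-09-13 03:21 VHS

Query: 2023-09-13 04:51 UTC
Rule 3/5 (VHS, -01:30): 2023-09-13 02:33 UTC ≤ query < 2023-12-30 08:25 UTC
4·60 + 51 - 90 = 201 min
201 = 0·1440 + 201; 201 = 3·60 + 21 → 03:21, same day
→ 2023-09-13 03:21 VHS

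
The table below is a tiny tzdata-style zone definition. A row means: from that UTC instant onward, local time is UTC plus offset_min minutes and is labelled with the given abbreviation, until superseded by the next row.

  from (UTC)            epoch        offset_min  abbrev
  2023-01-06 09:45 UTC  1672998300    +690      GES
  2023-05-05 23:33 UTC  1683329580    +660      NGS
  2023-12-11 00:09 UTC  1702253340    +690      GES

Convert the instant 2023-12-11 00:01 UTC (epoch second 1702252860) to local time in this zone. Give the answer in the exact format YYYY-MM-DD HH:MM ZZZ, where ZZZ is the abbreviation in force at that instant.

2023-12-11 11:01 NGS

Query: 2023-12-11 00:01 UTC
Rule 2/3 (NGS, +11:00): 2023-05-05 23:33 UTC ≤ query < 2023-12-11 00:09 UTC
0·60 + 1 + 660 = 661 min
661 = 0·1440 + 661; 661 = 11·60 + 1 → 11:01, same day
→ 2023-12-11 11:01 NGS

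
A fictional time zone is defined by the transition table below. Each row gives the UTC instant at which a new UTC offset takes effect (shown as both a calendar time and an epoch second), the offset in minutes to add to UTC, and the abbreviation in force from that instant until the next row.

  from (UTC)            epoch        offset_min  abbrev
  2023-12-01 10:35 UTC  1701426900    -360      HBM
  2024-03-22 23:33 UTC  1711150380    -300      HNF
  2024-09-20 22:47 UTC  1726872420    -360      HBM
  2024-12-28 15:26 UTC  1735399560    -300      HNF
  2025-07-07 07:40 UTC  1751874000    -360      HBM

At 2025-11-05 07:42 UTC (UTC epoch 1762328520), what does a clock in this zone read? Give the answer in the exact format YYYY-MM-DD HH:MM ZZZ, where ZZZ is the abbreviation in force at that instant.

2025-11-05 01:42 HBM

Query: 2025-11-05 07:42 UTC
Rule 5/5 (HBM, -06:00): 2025-07-07 07:40 UTC ≤ query < +∞
7·60 + 42 - 360 = 102 min
102 = 0·1440 + 102; 102 = 1·60 + 42 → 01:42, same day
→ 2025-11-05 01:42 HBM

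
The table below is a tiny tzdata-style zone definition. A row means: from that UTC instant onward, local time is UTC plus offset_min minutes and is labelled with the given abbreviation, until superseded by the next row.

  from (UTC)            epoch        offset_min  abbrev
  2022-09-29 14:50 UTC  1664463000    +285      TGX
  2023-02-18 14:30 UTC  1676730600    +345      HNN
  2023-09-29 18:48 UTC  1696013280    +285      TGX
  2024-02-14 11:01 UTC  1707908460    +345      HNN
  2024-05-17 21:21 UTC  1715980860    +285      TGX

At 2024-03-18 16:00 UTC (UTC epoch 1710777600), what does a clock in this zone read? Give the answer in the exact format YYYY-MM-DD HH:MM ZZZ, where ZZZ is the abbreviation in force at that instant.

2024-03-18 21:45 HNN

Query: 2024-03-18 16:00 UTC
Rule 4/5 (HNN, +05:45): 2024-02-14 11:01 UTC ≤ query < 2024-05-17 21:21 UTC
16·60 + 0 + 345 = 1305 min
1305 = 0·1440 + 1305; 1305 = 21·60 + 45 → 21:45, same day
→ 2024-03-18 21:45 HNN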